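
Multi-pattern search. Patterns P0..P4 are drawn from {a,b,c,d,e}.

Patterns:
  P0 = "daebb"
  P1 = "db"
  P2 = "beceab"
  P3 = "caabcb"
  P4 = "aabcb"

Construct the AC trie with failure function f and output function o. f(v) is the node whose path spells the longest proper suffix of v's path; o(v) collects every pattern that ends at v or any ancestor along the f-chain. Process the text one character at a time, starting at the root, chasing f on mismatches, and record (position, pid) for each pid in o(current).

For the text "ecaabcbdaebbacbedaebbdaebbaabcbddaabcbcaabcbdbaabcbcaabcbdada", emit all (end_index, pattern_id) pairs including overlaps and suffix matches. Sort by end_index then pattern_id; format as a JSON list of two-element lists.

Build automaton:
Trie (insert patterns):
  0='ε' goto a→19 b→7 c→13 d→1
  1='d' goto a→2 b→6
  2='da' goto e→3
  3='dae' goto b→4
  4='daeb' goto b→5
  5='daebb' goto ·  ←P0
  6='db' goto ·  ←P1
  7='b' goto e→8
  8='be' goto c→9
  9='bec' goto e→10
  10='bece' goto a→11
  11='becea' goto b→12
  12='beceab' goto ·  ←P2
  13='c' goto a→14
  14='ca' goto a→15
  15='caa' goto b→16
  16='caab' goto c→17
  17='caabc' goto b→18
  18='caabcb' goto ·  ←P3
  19='a' goto a→20
  20='aa' goto b→21
  21='aab' goto c→22
  22='aabc' goto b→23
  23='aabcb' goto ·  ←P4

Failure links (BFS by depth):
  fail(1) 'd': from fail(0)=0 chase 'd': 0 ⇒ 0;  out=∅∪out(0)=∅
  fail(7) 'b': from fail(0)=0 chase 'b': 0 ⇒ 0;  out=∅∪out(0)=∅
  fail(13) 'c': from fail(0)=0 chase 'c': 0 ⇒ 0;  out=∅∪out(0)=∅
  fail(19) 'a': from fail(0)=0 chase 'a': 0 ⇒ 0;  out=∅∪out(0)=∅
  fail(2) 'da': from fail(1)=0 chase 'a': 0 ⇒ 19;  out=∅∪out(19)=∅
  fail(6) 'db': from fail(1)=0 chase 'b': 0 ⇒ 7;  out={1}∪out(7)={1}
  fail(8) 'be': from fail(7)=0 chase 'e': 0 ⇒ 0;  out=∅∪out(0)=∅
  fail(14) 'ca': from fail(13)=0 chase 'a': 0 ⇒ 19;  out=∅∪out(19)=∅
  fail(20) 'aa': from fail(19)=0 chase 'a': 0 ⇒ 19;  out=∅∪out(19)=∅
  fail(3) 'dae': from fail(2)=19 chase 'e': 19→0 ⇒ 0;  out=∅∪out(0)=∅
  fail(9) 'bec': from fail(8)=0 chase 'c': 0 ⇒ 13;  out=∅∪out(13)=∅
  fail(15) 'caa': from fail(14)=19 chase 'a': 19 ⇒ 20;  out=∅∪out(20)=∅
  fail(21) 'aab': from fail(20)=19 chase 'b': 19→0 ⇒ 7;  out=∅∪out(7)=∅
  fail(4) 'daeb': from fail(3)=0 chase 'b': 0 ⇒ 7;  out=∅∪out(7)=∅
  fail(10) 'bece': from fail(9)=13 chase 'e': 13→0 ⇒ 0;  out=∅∪out(0)=∅
  fail(16) 'caab': from fail(15)=20 chase 'b': 20 ⇒ 21;  out=∅∪out(21)=∅
  fail(22) 'aabc': from fail(21)=7 chase 'c': 7→0 ⇒ 13;  out=∅∪out(13)=∅
  fail(5) 'daebb': from fail(4)=7 chase 'b': 7→0 ⇒ 7;  out={0}∪out(7)={0}
  fail(11) 'becea': from fail(10)=0 chase 'a': 0 ⇒ 19;  out=∅∪out(19)=∅
  fail(17) 'caabc': from fail(16)=21 chase 'c': 21 ⇒ 22;  out=∅∪out(22)=∅
  fail(23) 'aabcb': from fail(22)=13 chase 'b': 13→0 ⇒ 7;  out={4}∪out(7)={4}
  fail(12) 'beceab': from fail(11)=19 chase 'b': 19→0 ⇒ 7;  out={2}∪out(7)={2}
  fail(18) 'caabcb': from fail(17)=22 chase 'b': 22 ⇒ 23;  out={3}∪out(23)={3,4}

Scan:
[0] read 'e'  n0⇒n0
[1] read 'c'  n0⇒n13
[2] read 'a'  n13⇒n14
[3] read 'a'  n14⇒n15
[4] read 'b'  n15⇒n16
[5] read 'c'  n16⇒n17
[6] read 'b'  n17⇒n18  emit P3@[1:6],P4@[2:6]
[7] read 'd'  n18⇒n1 ·f
[8] read 'a'  n1⇒n2
[9] read 'e'  n2⇒n3
[10] read 'b'  n3⇒n4
[11] read 'b'  n4⇒n5  emit P0@[7:11]
[12] read 'a'  n5⇒n19 ·f
[13] read 'c'  n19⇒n13 ·f
[14] read 'b'  n13⇒n7 ·f
[15] read 'e'  n7⇒n8
[16] read 'd'  n8⇒n1 ·f
[17] read 'a'  n1⇒n2
[18] read 'e'  n2⇒n3
[19] read 'b'  n3⇒n4
[20] read 'b'  n4⇒n5  emit P0@[16:20]
[21] read 'd'  n5⇒n1 ·f
[22] read 'a'  n1⇒n2
[23] read 'e'  n2⇒n3
[24] read 'b'  n3⇒n4
[25] read 'b'  n4⇒n5  emit P0@[21:25]
[26] read 'a'  n5⇒n19 ·f
[27] read 'a'  n19⇒n20
[28] read 'b'  n20⇒n21
[29] read 'c'  n21⇒n22
[30] read 'b'  n22⇒n23  emit P4@[26:30]
[31] read 'd'  n23⇒n1 ·f
[32] read 'd'  n1⇒n1 ·f
[33] read 'a'  n1⇒n2
[34] read 'a'  n2⇒n20 ·f
[35] read 'b'  n20⇒n21
[36] read 'c'  n21⇒n22
[37] read 'b'  n22⇒n23  emit P4@[33:37]
[38] read 'c'  n23⇒n13 ·f
[39] read 'a'  n13⇒n14
[40] read 'a'  n14⇒n15
[41] read 'b'  n15⇒n16
[42] read 'c'  n16⇒n17
[43] read 'b'  n17⇒n18  emit P3@[38:43],P4@[39:43]
[44] read 'd'  n18⇒n1 ·f
[45] read 'b'  n1⇒n6  emit P1@[44:45]
[46] read 'a'  n6⇒n19 ·f
[47] read 'a'  n19⇒n20
[48] read 'b'  n20⇒n21
[49] read 'c'  n21⇒n22
[50] read 'b'  n22⇒n23  emit P4@[46:50]
[51] read 'c'  n23⇒n13 ·f
[52] read 'a'  n13⇒n14
[53] read 'a'  n14⇒n15
[54] read 'b'  n15⇒n16
[55] read 'c'  n16⇒n17
[56] read 'b'  n17⇒n18  emit P3@[51:56],P4@[52:56]
[57] read 'd'  n18⇒n1 ·f
[58] read 'a'  n1⇒n2
[59] read 'd'  n2⇒n1 ·f
[60] read 'a'  n1⇒n2

Matches: [[6,3],[6,4],[11,0],[20,0],[25,0],[30,4],[37,4],[43,3],[43,4],[45,1],[50,4],[56,3],[56,4]]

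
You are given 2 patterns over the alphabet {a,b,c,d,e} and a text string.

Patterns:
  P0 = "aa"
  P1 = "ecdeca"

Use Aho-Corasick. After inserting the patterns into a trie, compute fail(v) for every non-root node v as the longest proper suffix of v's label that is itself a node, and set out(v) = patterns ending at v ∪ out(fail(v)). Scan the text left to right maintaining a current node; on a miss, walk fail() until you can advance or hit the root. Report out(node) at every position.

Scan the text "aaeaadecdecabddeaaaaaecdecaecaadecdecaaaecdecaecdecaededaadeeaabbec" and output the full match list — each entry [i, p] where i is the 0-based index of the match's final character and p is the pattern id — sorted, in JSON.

Build:
Trie (insert patterns):
  n0 'ε': a→1 e→3
  n1 'a': a→2
  n2 'aa': ·  [P0 ends]
  n3 'e': c→4
  n4 'ec': d→5
  n5 'ecd': e→6
  n6 'ecde': c→7
  n7 'ecdec': a→8
  n8 'ecdeca': ·  [P1 ends]

Failure links (BFS by depth):
  n1('a'): parent n0 fail=0; on 'a' 0 → fail=0;  out ∅∪∅=∅
  n3('e'): parent n0 fail=0; on 'e' 0 → fail=0;  out ∅∪∅=∅
  n2('aa'): parent n1 fail=0; on 'a' 0 → fail=1;  out {0}∪∅={0}
  n4('ec'): parent n3 fail=0; on 'c' 0 → fail=0;  out ∅∪∅=∅
  n5('ecd'): parent n4 fail=0; on 'd' 0 → fail=0;  out ∅∪∅=∅
  n6('ecde'): parent n5 fail=0; on 'e' 0 → fail=3;  out ∅∪∅=∅
  n7('ecdec'): parent n6 fail=3; on 'c' 3 → fail=4;  out ∅∪∅=∅
  n8('ecdeca'): parent n7 fail=4; on 'a' 4→0 → fail=1;  out {1}∪∅={1}

Scan:
[0] read 'a'  n0⇒n1
[1] read 'a'  n1⇒n2  emit P0@[0:1]
[2] read 'e'  n2⇒n3 (via fail)
[3] read 'a'  n3⇒n1 (via fail)
[4] read 'a'  n1⇒n2  emit P0@[3:4]
[5] read 'd'  n2⇒n0 (via fail)
[6] read 'e'  n0⇒n3
[7] read 'c'  n3⇒n4
[8] read 'd'  n4⇒n5
[9] read 'e'  n5⇒n6
[10] read 'c'  n6⇒n7
[11] read 'a'  n7⇒n8  emit P1@[6:11]
[12] read 'b'  n8⇒n0 (via fail)
[13] read 'd'  n0⇒n0
[14] read 'd'  n0⇒n0
[15] read 'e'  n0⇒n3
[16] read 'a'  n3⇒n1 (via fail)
[17] read 'a'  n1⇒n2  emit P0@[16:17]
[18] read 'a'  n2⇒n2 (via fail)  emit P0@[17:18]
[19] read 'a'  n2⇒n2 (via fail)  emit P0@[18:19]
[20] read 'a'  n2⇒n2 (via fail)  emit P0@[19:20]
[21] read 'e'  n2⇒n3 (via fail)
[22] read 'c'  n3⇒n4
[23] read 'd'  n4⇒n5
[24] read 'e'  n5⇒n6
[25] read 'c'  n6⇒n7
[26] read 'a'  n7⇒n8  emit P1@[21:26]
[27] read 'e'  n8⇒n3 (via fail)
[28] read 'c'  n3⇒n4
[29] read 'a'  n4⇒n1 (via fail)
[30] read 'a'  n1⇒n2  emit P0@[29:30]
[31] read 'd'  n2⇒n0 (via fail)
[32] read 'e'  n0⇒n3
[33] read 'c'  n3⇒n4
[34] read 'd'  n4⇒n5
[35] read 'e'  n5⇒n6
[36] read 'c'  n6⇒n7
[37] read 'a'  n7⇒n8  emit P1@[32:37]
[38] read 'a'  n8⇒n2 (via fail)  emit P0@[37:38]
[39] read 'a'  n2⇒n2 (via fail)  emit P0@[38:39]
[40] read 'e'  n2⇒n3 (via fail)
[41] read 'c'  n3⇒n4
[42] read 'd'  n4⇒n5
[43] read 'e'  n5⇒n6
[44] read 'c'  n6⇒n7
[45] read 'a'  n7⇒n8  emit P1@[40:45]
[46] read 'e'  n8⇒n3 (via fail)
[47] read 'c'  n3⇒n4
[48] read 'd'  n4⇒n5
[49] read 'e'  n5⇒n6
[50] read 'c'  n6⇒n7
[51] read 'a'  n7⇒n8  emit P1@[46:51]
[52] read 'e'  n8⇒n3 (via fail)
[53] read 'd'  n3⇒n0 (via fail)
[54] read 'e'  n0⇒n3
[55] read 'd'  n3⇒n0 (via fail)
[56] read 'a'  n0⇒n1
[57] read 'a'  n1⇒n2  emit P0@[56:57]
[58] read 'd'  n2⇒n0 (via fail)
[59] read 'e'  n0⇒n3
[60] read 'e'  n3⇒n3 (via fail)
[61] read 'a'  n3⇒n1 (via fail)
[62] read 'a'  n1⇒n2  emit P0@[61:62]
[63] read 'b'  n2⇒n0 (via fail)
[64] read 'b'  n0⇒n0
[65] read 'e'  n0⇒n3
[66] read 'c'  n3⇒n4

Result: [[1,0],[4,0],[11,1],[17,0],[18,0],[19,0],[20,0],[26,1],[30,0],[37,1],[38,0],[39,0],[45,1],[51,1],[57,0],[62,0]]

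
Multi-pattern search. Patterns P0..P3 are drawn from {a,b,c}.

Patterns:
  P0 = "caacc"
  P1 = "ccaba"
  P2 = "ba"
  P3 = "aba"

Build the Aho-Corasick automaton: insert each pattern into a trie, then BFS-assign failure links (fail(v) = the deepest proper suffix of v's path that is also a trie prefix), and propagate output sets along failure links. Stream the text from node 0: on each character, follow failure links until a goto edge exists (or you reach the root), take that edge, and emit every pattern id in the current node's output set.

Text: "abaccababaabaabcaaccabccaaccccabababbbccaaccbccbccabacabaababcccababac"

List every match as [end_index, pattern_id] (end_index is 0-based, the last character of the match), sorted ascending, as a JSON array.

Build:
Trie (insert patterns):
  0='ε' goto a→12 b→10 c→1
  1='c' goto a→2 c→6
  2='ca' goto a→3
  3='caa' goto c→4
  4='caac' goto c→5
  5='caacc' goto ·  [P0 ends]
  6='cc' goto a→7
  7='cca' goto b→8
  8='ccab' goto a→9
  9='ccaba' goto ·  [P1 ends]
  10='b' goto a→11
  11='ba' goto ·  [P2 ends]
  12='a' goto b→13
  13='ab' goto a→14
  14='aba' goto ·  [P3 ends]

Failure links (BFS by depth):
  n1('c'): parent n0 fail=0; on 'c' 0 → fail=0;  out ∅∪∅=∅
  n10('b'): parent n0 fail=0; on 'b' 0 → fail=0;  out ∅∪∅=∅
  n12('a'): parent n0 fail=0; on 'a' 0 → fail=0;  out ∅∪∅=∅
  n2('ca'): parent n1 fail=0; on 'a' 0 → fail=12;  out ∅∪∅=∅
  n6('cc'): parent n1 fail=0; on 'c' 0 → fail=1;  out ∅∪∅=∅
  n11('ba'): parent n10 fail=0; on 'a' 0 → fail=12;  out {2}∪∅={2}
  n13('ab'): parent n12 fail=0; on 'b' 0 → fail=10;  out ∅∪∅=∅
  n3('caa'): parent n2 fail=12; on 'a' 12→0 → fail=12;  out ∅∪∅=∅
  n7('cca'): parent n6 fail=1; on 'a' 1 → fail=2;  out ∅∪∅=∅
  n14('aba'): parent n13 fail=10; on 'a' 10 → fail=11;  out {3}∪{2}={2,3}
  n4('caac'): parent n3 fail=12; on 'c' 12→0 → fail=1;  out ∅∪∅=∅
  n8('ccab'): parent n7 fail=2; on 'b' 2→12 → fail=13;  out ∅∪∅=∅
  n5('caacc'): parent n4 fail=1; on 'c' 1 → fail=6;  out {0}∪∅={0}
  n9('ccaba'): parent n8 fail=13; on 'a' 13 → fail=14;  out {1}∪{2,3}={1,2,3}

Run:
pos 0 'a': at 12
pos 1 'b': at 13
pos 2 'a': at 14  emit P2@[1:2],P3@[0:2]
pos 3 'c': at 1 ·f
pos 4 'c': at 6
pos 5 'a': at 7
pos 6 'b': at 8
pos 7 'a': at 9  emit P1@[3:7],P2@[6:7],P3@[5:7]
pos 8 'b': at 13 ·f
pos 9 'a': at 14  emit P2@[8:9],P3@[7:9]
pos 10 'a': at 12 ·f
pos 11 'b': at 13
pos 12 'a': at 14  emit P2@[11:12],P3@[10:12]
pos 13 'a': at 12 ·f
pos 14 'b': at 13
pos 15 'c': at 1 ·f
pos 16 'a': at 2
pos 17 'a': at 3
pos 18 'c': at 4
pos 19 'c': at 5  emit P0@[15:19]
pos 20 'a': at 7 ·f
pos 21 'b': at 8
pos 22 'c': at 1 ·f
pos 23 'c': at 6
pos 24 'a': at 7
pos 25 'a': at 3 ·f
pos 26 'c': at 4
pos 27 'c': at 5  emit P0@[23:27]
pos 28 'c': at 6 ·f
pos 29 'c': at 6 ·f
pos 30 'a': at 7
pos 31 'b': at 8
pos 32 'a': at 9  emit P1@[28:32],P2@[31:32],P3@[30:32]
pos 33 'b': at 13 ·f
pos 34 'a': at 14  emit P2@[33:34],P3@[32:34]
pos 35 'b': at 13 ·f
pos 36 'b': at 10 ·f
pos 37 'b': at 10 ·f
pos 38 'c': at 1 ·f
pos 39 'c': at 6
pos 40 'a': at 7
pos 41 'a': at 3 ·f
pos 42 'c': at 4
pos 43 'c': at 5  emit P0@[39:43]
pos 44 'b': at 10 ·f
pos 45 'c': at 1 ·f
pos 46 'c': at 6
pos 47 'b': at 10 ·f
pos 48 'c': at 1 ·f
pos 49 'c': at 6
pos 50 'a': at 7
pos 51 'b': at 8
pos 52 'a': at 9  emit P1@[48:52],P2@[51:52],P3@[50:52]
pos 53 'c': at 1 ·f
pos 54 'a': at 2
pos 55 'b': at 13 ·f
pos 56 'a': at 14  emit P2@[55:56],P3@[54:56]
pos 57 'a': at 12 ·f
pos 58 'b': at 13
pos 59 'a': at 14  emit P2@[58:59],P3@[57:59]
pos 60 'b': at 13 ·f
pos 61 'c': at 1 ·f
pos 62 'c': at 6
pos 63 'c': at 6 ·f
pos 64 'a': at 7
pos 65 'b': at 8
pos 66 'a': at 9  emit P1@[62:66],P2@[65:66],P3@[64:66]
pos 67 'b': at 13 ·f
pos 68 'a': at 14  emit P2@[67:68],P3@[66:68]
pos 69 'c': at 1 ·f

All matches (sorted): [[2,2],[2,3],[7,1],[7,2],[7,3],[9,2],[9,3],[12,2],[12,3],[19,0],[27,0],[32,1],[32,2],[32,3],[34,2],[34,3],[43,0],[52,1],[52,2],[52,3],[56,2],[56,3],[59,2],[59,3],[66,1],[66,2],[66,3],[68,2],[68,3]]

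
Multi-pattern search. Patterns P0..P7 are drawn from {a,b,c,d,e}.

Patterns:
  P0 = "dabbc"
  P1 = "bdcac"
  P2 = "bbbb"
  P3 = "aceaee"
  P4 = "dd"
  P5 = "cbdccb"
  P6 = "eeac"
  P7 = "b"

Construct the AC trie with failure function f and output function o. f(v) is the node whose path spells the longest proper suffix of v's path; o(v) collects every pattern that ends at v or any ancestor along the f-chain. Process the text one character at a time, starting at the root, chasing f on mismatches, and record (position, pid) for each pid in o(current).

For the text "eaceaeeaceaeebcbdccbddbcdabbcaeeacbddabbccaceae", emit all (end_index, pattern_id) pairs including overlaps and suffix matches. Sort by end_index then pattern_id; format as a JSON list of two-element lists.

Construct AC machine:
Trie nodes:
  0='ε' goto a→14 b→6 c→21 d→1 e→27
  1='d' goto a→2 d→20
  2='da' goto b→3
  3='dab' goto b→4
  4='dabb' goto c→5
  5='dabbc' goto ·  ←P0
  6='b' goto b→11 d→7  ←P7
  7='bd' goto c→8
  8='bdc' goto a→9
  9='bdca' goto c→10
  10='bdcac' goto ·  ←P1
  11='bb' goto b→12
  12='bbb' goto b→13
  13='bbbb' goto ·  ←P2
  14='a' goto c→15
  15='ac' goto e→16
  16='ace' goto a→17
  17='acea' goto e→18
  18='aceae' goto e→19
  19='aceaee' goto ·  ←P3
  20='dd' goto ·  ←P4
  21='c' goto b→22
  22='cb' goto d→23
  23='cbd' goto c→24
  24='cbdc' goto c→25
  25='cbdcc' goto b→26
  26='cbdccb' goto ·  ←P5
  27='e' goto e→28
  28='ee' goto a→29
  29='eea' goto c→30
  30='eeac' goto ·  ←P6

BFS fail/out derivation:
  n1('d'): parent n0 fail=0; on 'd' 0 → fail=0;  out ∅∪∅=∅
  n6('b'): parent n0 fail=0; on 'b' 0 → fail=0;  out {7}∪∅={7}
  n14('a'): parent n0 fail=0; on 'a' 0 → fail=0;  out ∅∪∅=∅
  n21('c'): parent n0 fail=0; on 'c' 0 → fail=0;  out ∅∪∅=∅
  n27('e'): parent n0 fail=0; on 'e' 0 → fail=0;  out ∅∪∅=∅
  n2('da'): parent n1 fail=0; on 'a' 0 → fail=14;  out ∅∪∅=∅
  n7('bd'): parent n6 fail=0; on 'd' 0 → fail=1;  out ∅∪∅=∅
  n11('bb'): parent n6 fail=0; on 'b' 0 → fail=6;  out ∅∪{7}={7}
  n15('ac'): parent n14 fail=0; on 'c' 0 → fail=21;  out ∅∪∅=∅
  n20('dd'): parent n1 fail=0; on 'd' 0 → fail=1;  out {4}∪∅={4}
  n22('cb'): parent n21 fail=0; on 'b' 0 → fail=6;  out ∅∪{7}={7}
  n28('ee'): parent n27 fail=0; on 'e' 0 → fail=27;  out ∅∪∅=∅
  n3('dab'): parent n2 fail=14; on 'b' 14→0 → fail=6;  out ∅∪{7}={7}
  n8('bdc'): parent n7 fail=1; on 'c' 1→0 → fail=21;  out ∅∪∅=∅
  n12('bbb'): parent n11 fail=6; on 'b' 6 → fail=11;  out ∅∪{7}={7}
  n16('ace'): parent n15 fail=21; on 'e' 21→0 → fail=27;  out ∅∪∅=∅
  n23('cbd'): parent n22 fail=6; on 'd' 6 → fail=7;  out ∅∪∅=∅
  n29('eea'): parent n28 fail=27; on 'a' 27→0 → fail=14;  out ∅∪∅=∅
  n4('dabb'): parent n3 fail=6; on 'b' 6 → fail=11;  out ∅∪{7}={7}
  n9('bdca'): parent n8 fail=21; on 'a' 21→0 → fail=14;  out ∅∪∅=∅
  n13('bbbb'): parent n12 fail=11; on 'b' 11 → fail=12;  out {2}∪{7}={2,7}
  n17('acea'): parent n16 fail=27; on 'a' 27→0 → fail=14;  out ∅∪∅=∅
  n24('cbdc'): parent n23 fail=7; on 'c' 7 → fail=8;  out ∅∪∅=∅
  n30('eeac'): parent n29 fail=14; on 'c' 14 → fail=15;  out {6}∪∅={6}
  n5('dabbc'): parent n4 fail=11; on 'c' 11→6→0 → fail=21;  out {0}∪∅={0}
  n10('bdcac'): parent n9 fail=14; on 'c' 14 → fail=15;  out {1}∪∅={1}
  n18('aceae'): parent n17 fail=14; on 'e' 14→0 → fail=27;  out ∅∪∅=∅
  n25('cbdcc'): parent n24 fail=8; on 'c' 8→21→0 → fail=21;  out ∅∪∅=∅
  n19('aceaee'): parent n18 fail=27; on 'e' 27 → fail=28;  out {3}∪∅={3}
  n26('cbdccb'): parent n25 fail=21; on 'b' 21 → fail=22;  out {5}∪{7}={5,7}

Scan:
pos 0 'e': at 27
pos 1 'a': at 14 (via fail)
pos 2 'c': at 15
pos 3 'e': at 16
pos 4 'a': at 17
pos 5 'e': at 18
pos 6 'e': at 19  emit P3@[1:6]
pos 7 'a': at 29 (via fail)
pos 8 'c': at 30  emit P6@[5:8]
pos 9 'e': at 16 (via fail)
pos 10 'a': at 17
pos 11 'e': at 18
pos 12 'e': at 19  emit P3@[7:12]
pos 13 'b': at 6 (via fail)  emit P7@[13:13]
pos 14 'c': at 21 (via fail)
pos 15 'b': at 22  emit P7@[15:15]
pos 16 'd': at 23
pos 17 'c': at 24
pos 18 'c': at 25
pos 19 'b': at 26  emit P5@[14:19],P7@[19:19]
pos 20 'd': at 23 (via fail)
pos 21 'd': at 20 (via fail)  emit P4@[20:21]
pos 22 'b': at 6 (via fail)  emit P7@[22:22]
pos 23 'c': at 21 (via fail)
pos 24 'd': at 1 (via fail)
pos 25 'a': at 2
pos 26 'b': at 3  emit P7@[26:26]
pos 27 'b': at 4  emit P7@[27:27]
pos 28 'c': at 5  emit P0@[24:28]
pos 29 'a': at 14 (via fail)
pos 30 'e': at 27 (via fail)
pos 31 'e': at 28
pos 32 'a': at 29
pos 33 'c': at 30  emit P6@[30:33]
pos 34 'b': at 22 (via fail)  emit P7@[34:34]
pos 35 'd': at 23
pos 36 'd': at 20 (via fail)  emit P4@[35:36]
pos 37 'a': at 2 (via fail)
pos 38 'b': at 3  emit P7@[38:38]
pos 39 'b': at 4  emit P7@[39:39]
pos 40 'c': at 5  emit P0@[36:40]
pos 41 'c': at 21 (via fail)
pos 42 'a': at 14 (via fail)
pos 43 'c': at 15
pos 44 'e': at 16
pos 45 'a': at 17
pos 46 'e': at 18

Matches: [[6,3],[8,6],[12,3],[13,7],[15,7],[19,5],[19,7],[21,4],[22,7],[26,7],[27,7],[28,0],[33,6],[34,7],[36,4],[38,7],[39,7],[40,0]]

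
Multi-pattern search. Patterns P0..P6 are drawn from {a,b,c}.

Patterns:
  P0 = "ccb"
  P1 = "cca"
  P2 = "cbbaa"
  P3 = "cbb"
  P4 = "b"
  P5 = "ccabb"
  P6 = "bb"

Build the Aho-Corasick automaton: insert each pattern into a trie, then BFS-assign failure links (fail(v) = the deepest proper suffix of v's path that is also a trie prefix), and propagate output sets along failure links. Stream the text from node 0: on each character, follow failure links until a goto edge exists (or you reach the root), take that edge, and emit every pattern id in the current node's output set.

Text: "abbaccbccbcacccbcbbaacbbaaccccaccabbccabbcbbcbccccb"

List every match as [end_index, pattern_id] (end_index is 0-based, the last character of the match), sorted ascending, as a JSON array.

Build:
Trie nodes:
  0='ε' goto b→9 c→1
  1='c' goto b→5 c→2
  2='cc' goto a→4 b→3
  3='ccb' goto ·  ←P0
  4='cca' goto b→10  ←P1
  5='cb' goto b→6
  6='cbb' goto a→7  ←P3
  7='cbba' goto a→8
  8='cbbaa' goto ·  ←P2
  9='b' goto b→12  ←P4
  10='ccab' goto b→11
  11='ccabb' goto ·  ←P5
  12='bb' goto ·  ←P6

BFS fail/out derivation:
  fail(1) 'c': from fail(0)=0 chase 'c': 0 ⇒ 0;  out=∅∪out(0)=∅
  fail(9) 'b': from fail(0)=0 chase 'b': 0 ⇒ 0;  out={4}∪out(0)={4}
  fail(2) 'cc': from fail(1)=0 chase 'c': 0 ⇒ 1;  out=∅∪out(1)=∅
  fail(5) 'cb': from fail(1)=0 chase 'b': 0 ⇒ 9;  out=∅∪out(9)={4}
  fail(12) 'bb': from fail(9)=0 chase 'b': 0 ⇒ 9;  out={6}∪out(9)={4,6}
  fail(3) 'ccb': from fail(2)=1 chase 'b': 1 ⇒ 5;  out={0}∪out(5)={0,4}
  fail(4) 'cca': from fail(2)=1 chase 'a': 1→0 ⇒ 0;  out={1}∪out(0)={1}
  fail(6) 'cbb': from fail(5)=9 chase 'b': 9 ⇒ 12;  out={3}∪out(12)={3,4,6}
  fail(7) 'cbba': from fail(6)=12 chase 'a': 12→9→0 ⇒ 0;  out=∅∪out(0)=∅
  fail(10) 'ccab': from fail(4)=0 chase 'b': 0 ⇒ 9;  out=∅∪out(9)={4}
  fail(8) 'cbbaa': from fail(7)=0 chase 'a': 0 ⇒ 0;  out={2}∪out(0)={2}
  fail(11) 'ccabb': from fail(10)=9 chase 'b': 9 ⇒ 12;  out={5}∪out(12)={4,5,6}

Run:
i=0 'a': node 0→0
i=1 'b': node 0→9  ** P4@[1:1]
i=2 'b': node 9→12  ** P4@[2:2],P6@[1:2]
i=3 'a': node 12→0 ·f
i=4 'c': node 0→1
i=5 'c': node 1→2
i=6 'b': node 2→3  ** P0@[4:6],P4@[6:6]
i=7 'c': node 3→1 ·f
i=8 'c': node 1→2
i=9 'b': node 2→3  ** P0@[7:9],P4@[9:9]
i=10 'c': node 3→1 ·f
i=11 'a': node 1→0 ·f
i=12 'c': node 0→1
i=13 'c': node 1→2
i=14 'c': node 2→2 ·f
i=15 'b': node 2→3  ** P0@[13:15],P4@[15:15]
i=16 'c': node 3→1 ·f
i=17 'b': node 1→5  ** P4@[17:17]
i=18 'b': node 5→6  ** P3@[16:18],P4@[18:18],P6@[17:18]
i=19 'a': node 6→7
i=20 'a': node 7→8  ** P2@[16:20]
i=21 'c': node 8→1 ·f
i=22 'b': node 1→5  ** P4@[22:22]
i=23 'b': node 5→6  ** P3@[21:23],P4@[23:23],P6@[22:23]
i=24 'a': node 6→7
i=25 'a': node 7→8  ** P2@[21:25]
i=26 'c': node 8→1 ·f
i=27 'c': node 1→2
i=28 'c': node 2→2 ·f
i=29 'c': node 2→2 ·f
i=30 'a': node 2→4  ** P1@[28:30]
i=31 'c': node 4→1 ·f
i=32 'c': node 1→2
i=33 'a': node 2→4  ** P1@[31:33]
i=34 'b': node 4→10  ** P4@[34:34]
i=35 'b': node 10→11  ** P4@[35:35],P5@[31:35],P6@[34:35]
i=36 'c': node 11→1 ·f
i=37 'c': node 1→2
i=38 'a': node 2→4  ** P1@[36:38]
i=39 'b': node 4→10  ** P4@[39:39]
i=40 'b': node 10→11  ** P4@[40:40],P5@[36:40],P6@[39:40]
i=41 'c': node 11→1 ·f
i=42 'b': node 1→5  ** P4@[42:42]
i=43 'b': node 5→6  ** P3@[41:43],P4@[43:43],P6@[42:43]
i=44 'c': node 6→1 ·f
i=45 'b': node 1→5  ** P4@[45:45]
i=46 'c': node 5→1 ·f
i=47 'c': node 1→2
i=48 'c': node 2→2 ·f
i=49 'c': node 2→2 ·f
i=50 'b': node 2→3  ** P0@[48:50],P4@[50:50]

Result: [[1,4],[2,4],[2,6],[6,0],[6,4],[9,0],[9,4],[15,0],[15,4],[17,4],[18,3],[18,4],[18,6],[20,2],[22,4],[23,3],[23,4],[23,6],[25,2],[30,1],[33,1],[34,4],[35,4],[35,5],[35,6],[38,1],[39,4],[40,4],[40,5],[40,6],[42,4],[43,3],[43,4],[43,6],[45,4],[50,0],[50,4]]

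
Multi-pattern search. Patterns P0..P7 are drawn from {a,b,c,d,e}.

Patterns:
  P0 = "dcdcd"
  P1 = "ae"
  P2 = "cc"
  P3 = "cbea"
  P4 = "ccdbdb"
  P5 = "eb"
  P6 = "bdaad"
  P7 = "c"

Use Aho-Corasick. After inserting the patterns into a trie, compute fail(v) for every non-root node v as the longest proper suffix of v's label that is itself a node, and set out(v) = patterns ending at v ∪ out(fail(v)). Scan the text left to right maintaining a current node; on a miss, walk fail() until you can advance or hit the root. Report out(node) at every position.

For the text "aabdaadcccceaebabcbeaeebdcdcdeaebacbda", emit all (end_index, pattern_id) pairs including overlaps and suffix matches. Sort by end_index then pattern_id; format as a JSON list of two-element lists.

Construct AC machine:
Trie nodes:
  n0 'ε': a→6 b→19 c→8 d→1 e→17
  n1 'd': c→2
  n2 'dc': d→3
  n3 'dcd': c→4
  n4 'dcdc': d→5
  n5 'dcdcd': ·  [P0 ends]
  n6 'a': e→7
  n7 'ae': ·  [P1 ends]
  n8 'c': b→10 c→9  [P7 ends]
  n9 'cc': d→13  [P2 ends]
  n10 'cb': e→11
  n11 'cbe': a→12
  n12 'cbea': ·  [P3 ends]
  n13 'ccd': b→14
  n14 'ccdb': d→15
  n15 'ccdbd': b→16
  n16 'ccdbdb': ·  [P4 ends]
  n17 'e': b→18
  n18 'eb': ·  [P5 ends]
  n19 'b': d→20
  n20 'bd': a→21
  n21 'bda': a→22
  n22 'bdaa': d→23
  n23 'bdaad': ·  [P6 ends]

Failure links (BFS by depth):
  fail(1) 'd': from fail(0)=0 chase 'd': 0 ⇒ 0;  out=∅∪out(0)=∅
  fail(6) 'a': from fail(0)=0 chase 'a': 0 ⇒ 0;  out=∅∪out(0)=∅
  fail(8) 'c': from fail(0)=0 chase 'c': 0 ⇒ 0;  out={7}∪out(0)={7}
  fail(17) 'e': from fail(0)=0 chase 'e': 0 ⇒ 0;  out=∅∪out(0)=∅
  fail(19) 'b': from fail(0)=0 chase 'b': 0 ⇒ 0;  out=∅∪out(0)=∅
  fail(2) 'dc': from fail(1)=0 chase 'c': 0 ⇒ 8;  out=∅∪out(8)={7}
  fail(7) 'ae': from fail(6)=0 chase 'e': 0 ⇒ 17;  out={1}∪out(17)={1}
  fail(9) 'cc': from fail(8)=0 chase 'c': 0 ⇒ 8;  out={2}∪out(8)={2,7}
  fail(10) 'cb': from fail(8)=0 chase 'b': 0 ⇒ 19;  out=∅∪out(19)=∅
  fail(18) 'eb': from fail(17)=0 chase 'b': 0 ⇒ 19;  out={5}∪out(19)={5}
  fail(20) 'bd': from fail(19)=0 chase 'd': 0 ⇒ 1;  out=∅∪out(1)=∅
  fail(3) 'dcd': from fail(2)=8 chase 'd': 8→0 ⇒ 1;  out=∅∪out(1)=∅
  fail(11) 'cbe': from fail(10)=19 chase 'e': 19→0 ⇒ 17;  out=∅∪out(17)=∅
  fail(13) 'ccd': from fail(9)=8 chase 'd': 8→0 ⇒ 1;  out=∅∪out(1)=∅
  fail(21) 'bda': from fail(20)=1 chase 'a': 1→0 ⇒ 6;  out=∅∪out(6)=∅
  fail(4) 'dcdc': from fail(3)=1 chase 'c': 1 ⇒ 2;  out=∅∪out(2)={7}
  fail(12) 'cbea': from fail(11)=17 chase 'a': 17→0 ⇒ 6;  out={3}∪out(6)={3}
  fail(14) 'ccdb': from fail(13)=1 chase 'b': 1→0 ⇒ 19;  out=∅∪out(19)=∅
  fail(22) 'bdaa': from fail(21)=6 chase 'a': 6→0 ⇒ 6;  out=∅∪out(6)=∅
  fail(5) 'dcdcd': from fail(4)=2 chase 'd': 2 ⇒ 3;  out={0}∪out(3)={0}
  fail(15) 'ccdbd': from fail(14)=19 chase 'd': 19 ⇒ 20;  out=∅∪out(20)=∅
  fail(23) 'bdaad': from fail(22)=6 chase 'd': 6→0 ⇒ 1;  out={6}∪out(1)={6}
  fail(16) 'ccdbdb': from fail(15)=20 chase 'b': 20→1→0 ⇒ 19;  out={4}∪out(19)={4}

Scan:
i=0 'a': node 0→6
i=1 'a': node 6→6 (fail-walked)
i=2 'b': node 6→19 (fail-walked)
i=3 'd': node 19→20
i=4 'a': node 20→21
i=5 'a': node 21→22
i=6 'd': node 22→23  ** P6@[2:6]
i=7 'c': node 23→2 (fail-walked)  ** P7@[7:7]
i=8 'c': node 2→9 (fail-walked)  ** P2@[7:8],P7@[8:8]
i=9 'c': node 9→9 (fail-walked)  ** P2@[8:9],P7@[9:9]
i=10 'c': node 9→9 (fail-walked)  ** P2@[9:10],P7@[10:10]
i=11 'e': node 9→17 (fail-walked)
i=12 'a': node 17→6 (fail-walked)
i=13 'e': node 6→7  ** P1@[12:13]
i=14 'b': node 7→18 (fail-walked)  ** P5@[13:14]
i=15 'a': node 18→6 (fail-walked)
i=16 'b': node 6→19 (fail-walked)
i=17 'c': node 19→8 (fail-walked)  ** P7@[17:17]
i=18 'b': node 8→10
i=19 'e': node 10→11
i=20 'a': node 11→12  ** P3@[17:20]
i=21 'e': node 12→7 (fail-walked)  ** P1@[20:21]
i=22 'e': node 7→17 (fail-walked)
i=23 'b': node 17→18  ** P5@[22:23]
i=24 'd': node 18→20 (fail-walked)
i=25 'c': node 20→2 (fail-walked)  ** P7@[25:25]
i=26 'd': node 2→3
i=27 'c': node 3→4  ** P7@[27:27]
i=28 'd': node 4→5  ** P0@[24:28]
i=29 'e': node 5→17 (fail-walked)
i=30 'a': node 17→6 (fail-walked)
i=31 'e': node 6→7  ** P1@[30:31]
i=32 'b': node 7→18 (fail-walked)  ** P5@[31:32]
i=33 'a': node 18→6 (fail-walked)
i=34 'c': node 6→8 (fail-walked)  ** P7@[34:34]
i=35 'b': node 8→10
i=36 'd': node 10→20 (fail-walked)
i=37 'a': node 20→21

Matches: [[6,6],[7,7],[8,2],[8,7],[9,2],[9,7],[10,2],[10,7],[13,1],[14,5],[17,7],[20,3],[21,1],[23,5],[25,7],[27,7],[28,0],[31,1],[32,5],[34,7]]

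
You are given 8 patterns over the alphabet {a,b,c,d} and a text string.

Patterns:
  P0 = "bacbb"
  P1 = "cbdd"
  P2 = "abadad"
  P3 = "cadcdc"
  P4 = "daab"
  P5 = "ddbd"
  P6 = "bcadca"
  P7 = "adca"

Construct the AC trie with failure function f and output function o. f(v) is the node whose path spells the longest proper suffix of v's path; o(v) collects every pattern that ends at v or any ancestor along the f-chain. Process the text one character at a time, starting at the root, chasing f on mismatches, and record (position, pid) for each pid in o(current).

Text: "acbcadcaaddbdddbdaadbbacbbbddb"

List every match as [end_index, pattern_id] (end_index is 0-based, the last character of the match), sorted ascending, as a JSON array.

Construct AC machine:
Trie (insert patterns):
  0='ε' goto a→10 b→1 c→6 d→21
  1='b' goto a→2 c→28
  2='ba' goto c→3
  3='bac' goto b→4
  4='bacb' goto b→5
  5='bacbb' goto ·  [P0 ends]
  6='c' goto a→16 b→7
  7='cb' goto d→8
  8='cbd' goto d→9
  9='cbdd' goto ·  [P1 ends]
  10='a' goto b→11 d→33
  11='ab' goto a→12
  12='aba' goto d→13
  13='abad' goto a→14
  14='abada' goto d→15
  15='abadad' goto ·  [P2 ends]
  16='ca' goto d→17
  17='cad' goto c→18
  18='cadc' goto d→19
  19='cadcd' goto c→20
  20='cadcdc' goto ·  [P3 ends]
  21='d' goto a→22 d→25
  22='da' goto a→23
  23='daa' goto b→24
  24='daab' goto ·  [P4 ends]
  25='dd' goto b→26
  26='ddb' goto d→27
  27='ddbd' goto ·  [P5 ends]
  28='bc' goto a→29
  29='bca' goto d→30
  30='bcad' goto c→31
  31='bcadc' goto a→32
  32='bcadca' goto ·  [P6 ends]
  33='ad' goto c→34
  34='adc' goto a→35
  35='adca' goto ·  [P7 ends]

Failure links (BFS by depth):
  fail(1) 'b': from fail(0)=0 chase 'b': 0 ⇒ 0;  out=∅∪out(0)=∅
  fail(6) 'c': from fail(0)=0 chase 'c': 0 ⇒ 0;  out=∅∪out(0)=∅
  fail(10) 'a': from fail(0)=0 chase 'a': 0 ⇒ 0;  out=∅∪out(0)=∅
  fail(21) 'd': from fail(0)=0 chase 'd': 0 ⇒ 0;  out=∅∪out(0)=∅
  fail(2) 'ba': from fail(1)=0 chase 'a': 0 ⇒ 10;  out=∅∪out(10)=∅
  fail(7) 'cb': from fail(6)=0 chase 'b': 0 ⇒ 1;  out=∅∪out(1)=∅
  fail(11) 'ab': from fail(10)=0 chase 'b': 0 ⇒ 1;  out=∅∪out(1)=∅
  fail(16) 'ca': from fail(6)=0 chase 'a': 0 ⇒ 10;  out=∅∪out(10)=∅
  fail(22) 'da': from fail(21)=0 chase 'a': 0 ⇒ 10;  out=∅∪out(10)=∅
  fail(25) 'dd': from fail(21)=0 chase 'd': 0 ⇒ 21;  out=∅∪out(21)=∅
  fail(28) 'bc': from fail(1)=0 chase 'c': 0 ⇒ 6;  out=∅∪out(6)=∅
  fail(33) 'ad': from fail(10)=0 chase 'd': 0 ⇒ 21;  out=∅∪out(21)=∅
  fail(3) 'bac': from fail(2)=10 chase 'c': 10→0 ⇒ 6;  out=∅∪out(6)=∅
  fail(8) 'cbd': from fail(7)=1 chase 'd': 1→0 ⇒ 21;  out=∅∪out(21)=∅
  fail(12) 'aba': from fail(11)=1 chase 'a': 1 ⇒ 2;  out=∅∪out(2)=∅
  fail(17) 'cad': from fail(16)=10 chase 'd': 10 ⇒ 33;  out=∅∪out(33)=∅
  fail(23) 'daa': from fail(22)=10 chase 'a': 10→0 ⇒ 10;  out=∅∪out(10)=∅
  fail(26) 'ddb': from fail(25)=21 chase 'b': 21→0 ⇒ 1;  out=∅∪out(1)=∅
  fail(29) 'bca': from fail(28)=6 chase 'a': 6 ⇒ 16;  out=∅∪out(16)=∅
  fail(34) 'adc': from fail(33)=21 chase 'c': 21→0 ⇒ 6;  out=∅∪out(6)=∅
  fail(4) 'bacb': from fail(3)=6 chase 'b': 6 ⇒ 7;  out=∅∪out(7)=∅
  fail(9) 'cbdd': from fail(8)=21 chase 'd': 21 ⇒ 25;  out={1}∪out(25)={1}
  fail(13) 'abad': from fail(12)=2 chase 'd': 2→10 ⇒ 33;  out=∅∪out(33)=∅
  fail(18) 'cadc': from fail(17)=33 chase 'c': 33 ⇒ 34;  out=∅∪out(34)=∅
  fail(24) 'daab': from fail(23)=10 chase 'b': 10 ⇒ 11;  out={4}∪out(11)={4}
  fail(27) 'ddbd': from fail(26)=1 chase 'd': 1→0 ⇒ 21;  out={5}∪out(21)={5}
  fail(30) 'bcad': from fail(29)=16 chase 'd': 16 ⇒ 17;  out=∅∪out(17)=∅
  fail(35) 'adca': from fail(34)=6 chase 'a': 6 ⇒ 16;  out={7}∪out(16)={7}
  fail(5) 'bacbb': from fail(4)=7 chase 'b': 7→1→0 ⇒ 1;  out={0}∪out(1)={0}
  fail(14) 'abada': from fail(13)=33 chase 'a': 33→21 ⇒ 22;  out=∅∪out(22)=∅
  fail(19) 'cadcd': from fail(18)=34 chase 'd': 34→6→0 ⇒ 21;  out=∅∪out(21)=∅
  fail(31) 'bcadc': from fail(30)=17 chase 'c': 17 ⇒ 18;  out=∅∪out(18)=∅
  fail(15) 'abadad': from fail(14)=22 chase 'd': 22→10 ⇒ 33;  out={2}∪out(33)={2}
  fail(20) 'cadcdc': from fail(19)=21 chase 'c': 21→0 ⇒ 6;  out={3}∪out(6)={3}
  fail(32) 'bcadca': from fail(31)=18 chase 'a': 18→34 ⇒ 35;  out={6}∪out(35)={6,7}

Text stream:
i=0 'a': node 0→10
i=1 'c': node 10→6 ·f
i=2 'b': node 6→7
i=3 'c': node 7→28 ·f
i=4 'a': node 28→29
i=5 'd': node 29→30
i=6 'c': node 30→31
i=7 'a': node 31→32  emit P6@[2:7],P7@[4:7]
i=8 'a': node 32→10 ·f
i=9 'd': node 10→33
i=10 'd': node 33→25 ·f
i=11 'b': node 25→26
i=12 'd': node 26→27  emit P5@[9:12]
i=13 'd': node 27→25 ·f
i=14 'd': node 25→25 ·f
i=15 'b': node 25→26
i=16 'd': node 26→27  emit P5@[13:16]
i=17 'a': node 27→22 ·f
i=18 'a': node 22→23
i=19 'd': node 23→33 ·f
i=20 'b': node 33→1 ·f
i=21 'b': node 1→1 ·f
i=22 'a': node 1→2
i=23 'c': node 2→3
i=24 'b': node 3→4
i=25 'b': node 4→5  emit P0@[21:25]
i=26 'b': node 5→1 ·f
i=27 'd': node 1→21 ·f
i=28 'd': node 21→25
i=29 'b': node 25→26

Matches: [[7,6],[7,7],[12,5],[16,5],[25,0]]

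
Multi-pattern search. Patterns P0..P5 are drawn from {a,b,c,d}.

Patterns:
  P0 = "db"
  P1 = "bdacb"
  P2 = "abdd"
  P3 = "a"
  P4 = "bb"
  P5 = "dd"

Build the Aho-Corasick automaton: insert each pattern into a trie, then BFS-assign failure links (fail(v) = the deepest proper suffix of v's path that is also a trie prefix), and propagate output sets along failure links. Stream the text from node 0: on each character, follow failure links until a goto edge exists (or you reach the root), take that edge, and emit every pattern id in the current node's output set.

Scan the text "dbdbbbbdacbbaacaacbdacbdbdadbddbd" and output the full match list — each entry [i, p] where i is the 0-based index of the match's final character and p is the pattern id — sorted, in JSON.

Construct AC machine:
Trie (insert patterns):
  n0 'ε': a→8 b→3 d→1
  n1 'd': b→2 d→13
  n2 'db': ·  ←P0
  n3 'b': b→12 d→4
  n4 'bd': a→5
  n5 'bda': c→6
  n6 'bdac': b→7
  n7 'bdacb': ·  ←P1
  n8 'a': b→9  ←P3
  n9 'ab': d→10
  n10 'abd': d→11
  n11 'abdd': ·  ←P2
  n12 'bb': ·  ←P4
  n13 'dd': ·  ←P5

BFS fail/out derivation:
  n1('d'): parent n0 fail=0; on 'd' 0 → fail=0;  out ∅∪∅=∅
  n3('b'): parent n0 fail=0; on 'b' 0 → fail=0;  out ∅∪∅=∅
  n8('a'): parent n0 fail=0; on 'a' 0 → fail=0;  out {3}∪∅={3}
  n2('db'): parent n1 fail=0; on 'b' 0 → fail=3;  out {0}∪∅={0}
  n4('bd'): parent n3 fail=0; on 'd' 0 → fail=1;  out ∅∪∅=∅
  n9('ab'): parent n8 fail=0; on 'b' 0 → fail=3;  out ∅∪∅=∅
  n12('bb'): parent n3 fail=0; on 'b' 0 → fail=3;  out {4}∪∅={4}
  n13('dd'): parent n1 fail=0; on 'd' 0 → fail=1;  out {5}∪∅={5}
  n5('bda'): parent n4 fail=1; on 'a' 1→0 → fail=8;  out ∅∪{3}={3}
  n10('abd'): parent n9 fail=3; on 'd' 3 → fail=4;  out ∅∪∅=∅
  n6('bdac'): parent n5 fail=8; on 'c' 8→0 → fail=0;  out ∅∪∅=∅
  n11('abdd'): parent n10 fail=4; on 'd' 4→1 → fail=13;  out {2}∪{5}={2,5}
  n7('bdacb'): parent n6 fail=0; on 'b' 0 → fail=3;  out {1}∪∅={1}

Scan:
pos 0 'd': at 1
pos 1 'b': at 2  ** P0@[0:1]
pos 2 'd': at 4 (fail-walked)
pos 3 'b': at 2 (fail-walked)  ** P0@[2:3]
pos 4 'b': at 12 (fail-walked)  ** P4@[3:4]
pos 5 'b': at 12 (fail-walked)  ** P4@[4:5]
pos 6 'b': at 12 (fail-walked)  ** P4@[5:6]
pos 7 'd': at 4 (fail-walked)
pos 8 'a': at 5  ** P3@[8:8]
pos 9 'c': at 6
pos 10 'b': at 7  ** P1@[6:10]
pos 11 'b': at 12 (fail-walked)  ** P4@[10:11]
pos 12 'a': at 8 (fail-walked)  ** P3@[12:12]
pos 13 'a': at 8 (fail-walked)  ** P3@[13:13]
pos 14 'c': at 0 (fail-walked)
pos 15 'a': at 8  ** P3@[15:15]
pos 16 'a': at 8 (fail-walked)  ** P3@[16:16]
pos 17 'c': at 0 (fail-walked)
pos 18 'b': at 3
pos 19 'd': at 4
pos 20 'a': at 5  ** P3@[20:20]
pos 21 'c': at 6
pos 22 'b': at 7  ** P1@[18:22]
pos 23 'd': at 4 (fail-walked)
pos 24 'b': at 2 (fail-walked)  ** P0@[23:24]
pos 25 'd': at 4 (fail-walked)
pos 26 'a': at 5  ** P3@[26:26]
pos 27 'd': at 1 (fail-walked)
pos 28 'b': at 2  ** P0@[27:28]
pos 29 'd': at 4 (fail-walked)
pos 30 'd': at 13 (fail-walked)  ** P5@[29:30]
pos 31 'b': at 2 (fail-walked)  ** P0@[30:31]
pos 32 'd': at 4 (fail-walked)

All matches (sorted): [[1,0],[3,0],[4,4],[5,4],[6,4],[8,3],[10,1],[11,4],[12,3],[13,3],[15,3],[16,3],[20,3],[22,1],[24,0],[26,3],[28,0],[30,5],[31,0]]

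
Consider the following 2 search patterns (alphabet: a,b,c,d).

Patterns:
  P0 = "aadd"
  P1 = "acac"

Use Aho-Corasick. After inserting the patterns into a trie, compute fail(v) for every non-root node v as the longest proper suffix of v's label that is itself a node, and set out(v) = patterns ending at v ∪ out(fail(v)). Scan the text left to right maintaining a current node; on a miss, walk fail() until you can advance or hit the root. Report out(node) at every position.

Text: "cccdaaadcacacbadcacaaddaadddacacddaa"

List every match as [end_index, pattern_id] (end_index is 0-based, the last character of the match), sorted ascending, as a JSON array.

Build:
Trie nodes:
  0='ε' goto a→1
  1='a' goto a→2 c→5
  2='aa' goto d→3
  3='aad' goto d→4
  4='aadd' goto ·  [P0 ends]
  5='ac' goto a→6
  6='aca' goto c→7
  7='acac' goto ·  [P1 ends]

Failure links (BFS by depth):
  n1('a'): parent n0 fail=0; on 'a' 0 → fail=0;  out ∅∪∅=∅
  n2('aa'): parent n1 fail=0; on 'a' 0 → fail=1;  out ∅∪∅=∅
  n5('ac'): parent n1 fail=0; on 'c' 0 → fail=0;  out ∅∪∅=∅
  n3('aad'): parent n2 fail=1; on 'd' 1→0 → fail=0;  out ∅∪∅=∅
  n6('aca'): parent n5 fail=0; on 'a' 0 → fail=1;  out ∅∪∅=∅
  n4('aadd'): parent n3 fail=0; on 'd' 0 → fail=0;  out {0}∪∅={0}
  n7('acac'): parent n6 fail=1; on 'c' 1 → fail=5;  out {1}∪∅={1}

Run:
pos 0 'c': at 0
pos 1 'c': at 0
pos 2 'c': at 0
pos 3 'd': at 0
pos 4 'a': at 1
pos 5 'a': at 2
pos 6 'a': at 2 (fail-walked)
pos 7 'd': at 3
pos 8 'c': at 0 (fail-walked)
pos 9 'a': at 1
pos 10 'c': at 5
pos 11 'a': at 6
pos 12 'c': at 7  → match P1@[9:12]
pos 13 'b': at 0 (fail-walked)
pos 14 'a': at 1
pos 15 'd': at 0 (fail-walked)
pos 16 'c': at 0
pos 17 'a': at 1
pos 18 'c': at 5
pos 19 'a': at 6
pos 20 'a': at 2 (fail-walked)
pos 21 'd': at 3
pos 22 'd': at 4  → match P0@[19:22]
pos 23 'a': at 1 (fail-walked)
pos 24 'a': at 2
pos 25 'd': at 3
pos 26 'd': at 4  → match P0@[23:26]
pos 27 'd': at 0 (fail-walked)
pos 28 'a': at 1
pos 29 'c': at 5
pos 30 'a': at 6
pos 31 'c': at 7  → match P1@[28:31]
pos 32 'd': at 0 (fail-walked)
pos 33 'd': at 0
pos 34 'a': at 1
pos 35 'a': at 2

All matches (sorted): [[12,1],[22,0],[26,0],[31,1]]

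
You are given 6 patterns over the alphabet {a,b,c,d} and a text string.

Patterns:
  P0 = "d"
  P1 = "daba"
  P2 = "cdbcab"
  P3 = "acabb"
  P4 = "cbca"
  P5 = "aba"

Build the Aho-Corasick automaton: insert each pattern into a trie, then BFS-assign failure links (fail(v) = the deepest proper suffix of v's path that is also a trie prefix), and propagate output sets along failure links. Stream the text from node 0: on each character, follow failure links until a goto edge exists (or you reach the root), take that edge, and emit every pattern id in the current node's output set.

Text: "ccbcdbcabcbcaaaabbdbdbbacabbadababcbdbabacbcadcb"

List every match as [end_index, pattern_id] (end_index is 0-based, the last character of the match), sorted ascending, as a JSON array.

Construct AC machine:
Trie nodes:
  0='ε' goto a→11 c→5 d→1
  1='d' goto a→2  [P0 ends]
  2='da' goto b→3
  3='dab' goto a→4
  4='daba' goto ·  [P1 ends]
  5='c' goto b→16 d→6
  6='cd' goto b→7
  7='cdb' goto c→8
  8='cdbc' goto a→9
  9='cdbca' goto b→10
  10='cdbcab' goto ·  [P2 ends]
  11='a' goto b→19 c→12
  12='ac' goto a→13
  13='aca' goto b→14
  14='acab' goto b→15
  15='acabb' goto ·  [P3 ends]
  16='cb' goto c→17
  17='cbc' goto a→18
  18='cbca' goto ·  [P4 ends]
  19='ab' goto a→20
  20='aba' goto ·  [P5 ends]

BFS fail/out derivation:
  fail(1) 'd': from fail(0)=0 chase 'd': 0 ⇒ 0;  out={0}∪out(0)={0}
  fail(5) 'c': from fail(0)=0 chase 'c': 0 ⇒ 0;  out=∅∪out(0)=∅
  fail(11) 'a': from fail(0)=0 chase 'a': 0 ⇒ 0;  out=∅∪out(0)=∅
  fail(2) 'da': from fail(1)=0 chase 'a': 0 ⇒ 11;  out=∅∪out(11)=∅
  fail(6) 'cd': from fail(5)=0 chase 'd': 0 ⇒ 1;  out=∅∪out(1)={0}
  fail(12) 'ac': from fail(11)=0 chase 'c': 0 ⇒ 5;  out=∅∪out(5)=∅
  fail(16) 'cb': from fail(5)=0 chase 'b': 0 ⇒ 0;  out=∅∪out(0)=∅
  fail(19) 'ab': from fail(11)=0 chase 'b': 0 ⇒ 0;  out=∅∪out(0)=∅
  fail(3) 'dab': from fail(2)=11 chase 'b': 11 ⇒ 19;  out=∅∪out(19)=∅
  fail(7) 'cdb': from fail(6)=1 chase 'b': 1→0 ⇒ 0;  out=∅∪out(0)=∅
  fail(13) 'aca': from fail(12)=5 chase 'a': 5→0 ⇒ 11;  out=∅∪out(11)=∅
  fail(17) 'cbc': from fail(16)=0 chase 'c': 0 ⇒ 5;  out=∅∪out(5)=∅
  fail(20) 'aba': from fail(19)=0 chase 'a': 0 ⇒ 11;  out={5}∪out(11)={5}
  fail(4) 'daba': from fail(3)=19 chase 'a': 19 ⇒ 20;  out={1}∪out(20)={1,5}
  fail(8) 'cdbc': from fail(7)=0 chase 'c': 0 ⇒ 5;  out=∅∪out(5)=∅
  fail(14) 'acab': from fail(13)=11 chase 'b': 11 ⇒ 19;  out=∅∪out(19)=∅
  fail(18) 'cbca': from fail(17)=5 chase 'a': 5→0 ⇒ 11;  out={4}∪out(11)={4}
  fail(9) 'cdbca': from fail(8)=5 chase 'a': 5→0 ⇒ 11;  out=∅∪out(11)=∅
  fail(15) 'acabb': from fail(14)=19 chase 'b': 19→0 ⇒ 0;  out={3}∪out(0)={3}
  fail(10) 'cdbcab': from fail(9)=11 chase 'b': 11 ⇒ 19;  out={2}∪out(19)={2}

Run:
[0] read 'c'  n0⇒n5
[1] read 'c'  n5⇒n5 (fail-walked)
[2] read 'b'  n5⇒n16
[3] read 'c'  n16⇒n17
[4] read 'd'  n17⇒n6 (fail-walked)  → match P0@[4:4]
[5] read 'b'  n6⇒n7
[6] read 'c'  n7⇒n8
[7] read 'a'  n8⇒n9
[8] read 'b'  n9⇒n10  → match P2@[3:8]
[9] read 'c'  n10⇒n5 (fail-walked)
[10] read 'b'  n5⇒n16
[11] read 'c'  n16⇒n17
[12] read 'a'  n17⇒n18  → match P4@[9:12]
[13] read 'a'  n18⇒n11 (fail-walked)
[14] read 'a'  n11⇒n11 (fail-walked)
[15] read 'a'  n11⇒n11 (fail-walked)
[16] read 'b'  n11⇒n19
[17] read 'b'  n19⇒n0 (fail-walked)
[18] read 'd'  n0⇒n1  → match P0@[18:18]
[19] read 'b'  n1⇒n0 (fail-walked)
[20] read 'd'  n0⇒n1  → match P0@[20:20]
[21] read 'b'  n1⇒n0 (fail-walked)
[22] read 'b'  n0⇒n0
[23] read 'a'  n0⇒n11
[24] read 'c'  n11⇒n12
[25] read 'a'  n12⇒n13
[26] read 'b'  n13⇒n14
[27] read 'b'  n14⇒n15  → match P3@[23:27]
[28] read 'a'  n15⇒n11 (fail-walked)
[29] read 'd'  n11⇒n1 (fail-walked)  → match P0@[29:29]
[30] read 'a'  n1⇒n2
[31] read 'b'  n2⇒n3
[32] read 'a'  n3⇒n4  → match P1@[29:32],P5@[30:32]
[33] read 'b'  n4⇒n19 (fail-walked)
[34] read 'c'  n19⇒n5 (fail-walked)
[35] read 'b'  n5⇒n16
[36] read 'd'  n16⇒n1 (fail-walked)  → match P0@[36:36]
[37] read 'b'  n1⇒n0 (fail-walked)
[38] read 'a'  n0⇒n11
[39] read 'b'  n11⇒n19
[40] read 'a'  n19⇒n20  → match P5@[38:40]
[41] read 'c'  n20⇒n12 (fail-walked)
[42] read 'b'  n12⇒n16 (fail-walked)
[43] read 'c'  n16⇒n17
[44] read 'a'  n17⇒n18  → match P4@[41:44]
[45] read 'd'  n18⇒n1 (fail-walked)  → match P0@[45:45]
[46] read 'c'  n1⇒n5 (fail-walked)
[47] read 'b'  n5⇒n16

All matches (sorted): [[4,0],[8,2],[12,4],[18,0],[20,0],[27,3],[29,0],[32,1],[32,5],[36,0],[40,5],[44,4],[45,0]]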